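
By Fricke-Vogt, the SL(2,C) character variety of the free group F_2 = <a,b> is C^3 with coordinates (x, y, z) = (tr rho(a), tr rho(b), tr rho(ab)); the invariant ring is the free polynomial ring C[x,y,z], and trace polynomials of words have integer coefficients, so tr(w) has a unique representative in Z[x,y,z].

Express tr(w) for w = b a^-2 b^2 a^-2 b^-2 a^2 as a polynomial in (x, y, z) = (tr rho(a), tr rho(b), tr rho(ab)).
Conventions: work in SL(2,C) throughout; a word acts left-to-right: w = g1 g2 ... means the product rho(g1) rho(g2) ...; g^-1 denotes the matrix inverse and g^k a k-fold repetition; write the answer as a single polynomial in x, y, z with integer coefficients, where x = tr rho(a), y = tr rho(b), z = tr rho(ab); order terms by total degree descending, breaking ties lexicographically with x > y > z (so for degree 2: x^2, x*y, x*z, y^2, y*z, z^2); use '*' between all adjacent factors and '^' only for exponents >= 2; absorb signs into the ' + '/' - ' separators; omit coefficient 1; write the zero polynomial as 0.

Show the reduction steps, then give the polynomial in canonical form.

-x^5*y^4*z + x^6*y^3 + x^4*y^5 + 2*x^4*y^3*z^2 - x^3*y^2*z^3 - x^6*y - 6*x^4*y^3 - x^4*y*z^2 - x^2*y^5 - x^2*y^3*z^2 + 2*x^3*y^2*z + 6*x^4*y + 6*x^2*y^3 + 2*x^2*y*z^2 - 7*x^2*y - x*z - y

next, tr(a^2 b) = tr(a)*tr(b a) - tr(b) = x*z - y
tr(a^2) = tr(a)*tr(a) - tr(1) = x^2 - 2
and tr(a^2 b^2) = tr(b)*tr(a^2 b) - tr(a^2) = x*y*z - x^2 - y^2 + 2
tr(a^3 b) = tr(a)*tr(b a^2) - tr(b a) = x^2*z - x*y - z
next, tr(a^3) = tr(a)*tr(a^2) - tr(a) = x^3 - 3*x
next, tr(b a^3 b) = tr(b)*tr(a^3 b) - tr(a^3) = x^2*y*z - x^3 - x*y^2 - y*z + 3*x
and tr(a^2 b^3 a) = tr(b)*tr(b a^3 b) - tr(b a^3) = x^2*y^2*z - x^3*y - x*y^3 - x^2*z - y^2*z + 4*x*y + z
next, tr(a b a b) = tr(a b)*tr(a b) - tr(1) = z^2 - 2
tr(a b a b^2) = tr(b)*tr(a b a b) - tr(a b a) = y*z^2 - x*z - y
next, tr(b^3 a b a) = tr(b)*tr(a b a b^2) - tr(a b a b) = y^2*z^2 - x*y*z - y^2 - z^2 + 2
tr(a b^2) = tr(b)*tr(a b) - tr(a) = y*z - x
and tr(b^2 a b) = tr(b)*tr(a b^2) - tr(a b) = y^2*z - x*y - z
and tr(b^3 a b) = tr(b)*tr(b^2 a b) - tr(b^2 a) = y^3*z - x*y^2 - 2*y*z + x
tr(a^2 b^3 a b) = tr(a)*tr(b^3 a b a) - tr(b^3 a b) = x*y^2*z^2 - x^2*y*z - y^3*z - x*z^2 + 2*y*z + x
tr(b^-1 a^2 b^3 a) = tr(a^2 b^3 a)*tr(b) - tr(a^2 b^3 a b) = x^2*y^3*z - x^3*y^2 - x*y^4 - x*y^2*z^2 + 4*x*y^2 + x*z^2 - y*z - x
and tr(b^2 a^-1 b^-1 a^2 b) = tr(b^-1 a^2 b^3)*tr(a) - tr(b^-1 a^2 b^3 a) = -x^2*y^3*z + x^3*y^2 + x*y^4 + x*y^2*z^2 + x^2*y*z - x^3 - 5*x*y^2 - x*z^2 + y*z + 3*x
tr(a^2 b a b^2) = tr(a)*tr(b a b^2 a) - tr(b a b^2) = x*y*z^2 - x^2*z - y^2*z + z
next, tr(a^2 b a b) = tr(a)*tr(b a b a) - tr(b a b) = x*z^2 - y*z - x
and tr(b a^2 b a b^2) = tr(b)*tr(a^2 b a b^2) - tr(a^2 b a b) = x*y^2*z^2 - x^2*y*z - y^3*z - x*z^2 + 2*y*z + x
and tr(b a b a b a) = tr(b a)*tr(b a b a) - tr(b^-1 a^-1) = z^3 - 3*z
tr(a b a^2 b a b) = tr(a)*tr(b a b a b a) - tr(b a b a b) = x*z^3 - y*z^2 - 2*x*z + y
tr(a b a^2 b a) = tr(a)*tr(b a^2 b a) - tr(b a^2 b) = x^2*z^2 - 2*x*y*z + y^2 - 2
next, tr(b a^2 b a b^2 a) = tr(b)*tr(a b a^2 b a b) - tr(a b a^2 b a) = x*y*z^3 - x^2*z^2 - y^2*z^2 + 2
tr(a^2 b a b^2 a^-1 b) = tr(b a^2 b a b^2)*tr(a) - tr(b a^2 b a b^2 a) = x^2*y^2*z^2 - x^3*y*z - x*y^3*z - x*y*z^3 + y^2*z^2 + 2*x*y*z + x^2 - 2
tr(b^2 a^-1 b^-1 a^2 b a) = tr(a^2 b a b^2 a^-1)*tr(b) - tr(a^2 b a b^2 a^-1 b) = -x^2*y^2*z^2 + x^3*y*z + x*y^3*z + x*y*z^3 - 3*x*y*z - x^2 - y^2 + 2
and tr(a^2 b a^-1 b^2 a^-1 b^-1) = tr(b^2 a^-1 b^-1 a^2 b)*tr(a) - tr(b^2 a^-1 b^-1 a^2 b a) = -x^3*y^3*z + x^4*y^2 + x^2*y^4 + 2*x^2*y^2*z^2 - x*y^3*z - x*y*z^3 - x^4 - 5*x^2*y^2 - x^2*z^2 + 4*x*y*z + 4*x^2 + y^2 - 2
next, tr(a b a^-1 b^2) = tr(b^2 a b)*tr(a) - tr(b^2 a b a) = x*y^2*z - x^2*y - y*z^2 + y
tr(a^-1 b^-2 a^2 b a^-1 b^2) = tr(a^2 b a^-1 b^2 a^-1 b^-1)*tr(b) - tr(a^2 b a^-1 b^2 a^-1) = -x^3*y^4*z + x^4*y^3 + x^2*y^5 + 2*x^2*y^3*z^2 - x*y^4*z - x*y^2*z^3 - x^4*y - 5*x^2*y^3 - x^2*y*z^2 + 3*x*y^2*z + 5*x^2*y + y^3 + y*z^2 - 3*y
tr(b^2 a^-2 b^-2 a^2 b a^-1) = tr(a^-1 b^-2 a^2 b a^-1 b^2)*tr(a) - tr(a^-1 b^-2 a^2 b a^-1 b^2 a) = -x^4*y^4*z + x^5*y^3 + x^3*y^5 + 2*x^3*y^3*z^2 - x^2*y^4*z - x^2*y^2*z^3 - x^5*y - 5*x^3*y^3 - x^3*y*z^2 + 3*x^2*y^2*z + 5*x^3*y + x*y^3 + x*y*z^2 - 3*x*y - z
tr(b^-2 a^2 b^3 a^-1) = tr(a^2 b^3 a^-1 b^-1)*tr(b) - tr(a^2 b^3 a^-1) = -x^2*y^4*z + x^3*y^3 + x*y^5 + x*y^3*z^2 + x^2*y^2*z - x^3*y - 5*x*y^3 - x*y*z^2 + 4*x*y + z
tr(b^2 a^-2 b^-2 a^2 b) = tr(b^-2 a^2 b^3 a^-1)*tr(a) - tr(b^-2 a^2 b^3) = -x^3*y^4*z + x^4*y^3 + x^2*y^5 + x^2*y^3*z^2 + x^3*y^2*z - x^4*y - 5*x^2*y^3 - x^2*y*z^2 + 4*x^2*y + y
next, tr(b a^-2 b^2 a^-2 b^-2 a^2) = tr(b^2 a^-2 b^-2 a^2 b a^-1)*tr(a) - tr(b^2 a^-2 b^-2 a^2 b) = -x^5*y^4*z + x^6*y^3 + x^4*y^5 + 2*x^4*y^3*z^2 - x^3*y^2*z^3 - x^6*y - 6*x^4*y^3 - x^4*y*z^2 - x^2*y^5 - x^2*y^3*z^2 + 2*x^3*y^2*z + 6*x^4*y + 6*x^2*y^3 + 2*x^2*y*z^2 - 7*x^2*y - x*z - y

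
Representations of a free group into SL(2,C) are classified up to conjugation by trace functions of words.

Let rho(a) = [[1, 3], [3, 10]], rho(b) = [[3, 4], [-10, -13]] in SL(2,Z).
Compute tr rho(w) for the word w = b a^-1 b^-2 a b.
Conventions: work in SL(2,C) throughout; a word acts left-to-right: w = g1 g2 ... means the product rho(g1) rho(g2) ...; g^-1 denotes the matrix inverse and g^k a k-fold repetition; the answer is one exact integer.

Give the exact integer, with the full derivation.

rho(b) = [[3, 4], [-10, -13]]
... * rho(a^-1) = [[10, -3], [-3, 1]]  ->  [[18, -5], [-61, 17]]
... * rho(b^-1) = [[-13, -4], [10, 3]]  ->  [[-284, -87], [963, 295]]
... * rho(b^-1) = [[-13, -4], [10, 3]]  ->  [[2822, 875], [-9569, -2967]]
... * rho(a) = [[1, 3], [3, 10]]  ->  [[5447, 17216], [-18470, -58377]]
... * rho(b) = [[3, 4], [-10, -13]]  ->  [[-155819, -202020], [528360, 685021]]
tr = -155819 + 685021 = 529202

529202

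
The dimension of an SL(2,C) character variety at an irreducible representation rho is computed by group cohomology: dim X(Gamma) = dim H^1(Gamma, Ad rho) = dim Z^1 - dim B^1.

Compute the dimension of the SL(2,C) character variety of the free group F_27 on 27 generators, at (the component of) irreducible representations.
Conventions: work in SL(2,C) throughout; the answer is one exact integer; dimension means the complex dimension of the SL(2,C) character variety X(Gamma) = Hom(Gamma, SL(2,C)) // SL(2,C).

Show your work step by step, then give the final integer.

78

Here Gamma is free of rank 27 — no relator constrains a cocycle.
So Z^1 = (sl_2)^27 in full: dim Z^1 = 81.
Irreducibility makes the coboundary map sl_2 -> Z^1 injective (trivial centralizer), so dim B^1 = 3.
dim H^1 = 81 - 3 = 78, which is dim X.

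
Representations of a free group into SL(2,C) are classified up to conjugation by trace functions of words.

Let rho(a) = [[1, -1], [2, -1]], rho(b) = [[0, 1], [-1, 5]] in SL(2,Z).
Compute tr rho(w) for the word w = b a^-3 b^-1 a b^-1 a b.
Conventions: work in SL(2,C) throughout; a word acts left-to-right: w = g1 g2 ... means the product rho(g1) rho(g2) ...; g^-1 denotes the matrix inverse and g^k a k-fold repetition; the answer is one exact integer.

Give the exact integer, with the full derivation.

rho(b) = [[0, 1], [-1, 5]]
... * rho(a^-1) = [[-1, 1], [-2, 1]]  ->  [[-2, 1], [-9, 4]]
... * rho(a^-1) = [[-1, 1], [-2, 1]]  ->  [[0, -1], [1, -5]]
... * rho(a^-1) = [[-1, 1], [-2, 1]]  ->  [[2, -1], [9, -4]]
... * rho(b^-1) = [[5, -1], [1, 0]]  ->  [[9, -2], [41, -9]]
... * rho(a) = [[1, -1], [2, -1]]  ->  [[5, -7], [23, -32]]
... * rho(b^-1) = [[5, -1], [1, 0]]  ->  [[18, -5], [83, -23]]
... * rho(a) = [[1, -1], [2, -1]]  ->  [[8, -13], [37, -60]]
... * rho(b) = [[0, 1], [-1, 5]]  ->  [[13, -57], [60, -263]]
tr = 13 + -263 = -250

-250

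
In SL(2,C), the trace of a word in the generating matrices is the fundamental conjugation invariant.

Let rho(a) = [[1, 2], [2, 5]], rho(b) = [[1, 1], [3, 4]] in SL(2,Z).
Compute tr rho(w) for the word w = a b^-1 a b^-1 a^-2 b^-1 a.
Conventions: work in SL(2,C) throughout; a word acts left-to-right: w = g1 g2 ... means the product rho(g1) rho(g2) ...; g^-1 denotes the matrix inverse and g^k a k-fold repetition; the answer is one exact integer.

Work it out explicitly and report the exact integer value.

-1014

rho(a) = [[1, 2], [2, 5]]
... * rho(b^-1) = [[4, -1], [-3, 1]]  ->  [[-2, 1], [-7, 3]]
... * rho(a) = [[1, 2], [2, 5]]  ->  [[0, 1], [-1, 1]]
... * rho(b^-1) = [[4, -1], [-3, 1]]  ->  [[-3, 1], [-7, 2]]
... * rho(a^-1) = [[5, -2], [-2, 1]]  ->  [[-17, 7], [-39, 16]]
... * rho(a^-1) = [[5, -2], [-2, 1]]  ->  [[-99, 41], [-227, 94]]
... * rho(b^-1) = [[4, -1], [-3, 1]]  ->  [[-519, 140], [-1190, 321]]
... * rho(a) = [[1, 2], [2, 5]]  ->  [[-239, -338], [-548, -775]]
tr = -239 + -775 = -1014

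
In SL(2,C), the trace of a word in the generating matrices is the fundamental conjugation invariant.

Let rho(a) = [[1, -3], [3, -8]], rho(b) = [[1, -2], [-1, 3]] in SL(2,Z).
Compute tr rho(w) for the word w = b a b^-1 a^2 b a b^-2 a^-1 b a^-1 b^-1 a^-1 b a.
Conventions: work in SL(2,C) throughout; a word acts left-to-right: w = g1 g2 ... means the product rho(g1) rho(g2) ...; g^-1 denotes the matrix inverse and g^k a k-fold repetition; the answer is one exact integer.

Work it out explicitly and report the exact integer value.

9212483

rho(b) = [[1, -2], [-1, 3]]
... * rho(a) = [[1, -3], [3, -8]]  ->  [[-5, 13], [8, -21]]
... * rho(b^-1) = [[3, 2], [1, 1]]  ->  [[-2, 3], [3, -5]]
... * rho(a) = [[1, -3], [3, -8]]  ->  [[7, -18], [-12, 31]]
... * rho(a) = [[1, -3], [3, -8]]  ->  [[-47, 123], [81, -212]]
... * rho(b) = [[1, -2], [-1, 3]]  ->  [[-170, 463], [293, -798]]
... * rho(a) = [[1, -3], [3, -8]]  ->  [[1219, -3194], [-2101, 5505]]
... * rho(b^-1) = [[3, 2], [1, 1]]  ->  [[463, -756], [-798, 1303]]
... * rho(b^-1) = [[3, 2], [1, 1]]  ->  [[633, 170], [-1091, -293]]
... * rho(a^-1) = [[-8, 3], [-3, 1]]  ->  [[-5574, 2069], [9607, -3566]]
... * rho(b) = [[1, -2], [-1, 3]]  ->  [[-7643, 17355], [13173, -29912]]
... * rho(a^-1) = [[-8, 3], [-3, 1]]  ->  [[9079, -5574], [-15648, 9607]]
... * rho(b^-1) = [[3, 2], [1, 1]]  ->  [[21663, 12584], [-37337, -21689]]
... * rho(a^-1) = [[-8, 3], [-3, 1]]  ->  [[-211056, 77573], [363763, -133700]]
... * rho(b) = [[1, -2], [-1, 3]]  ->  [[-288629, 654831], [497463, -1128626]]
... * rho(a) = [[1, -3], [3, -8]]  ->  [[1675864, -4372761], [-2888415, 7536619]]
tr = 1675864 + 7536619 = 9212483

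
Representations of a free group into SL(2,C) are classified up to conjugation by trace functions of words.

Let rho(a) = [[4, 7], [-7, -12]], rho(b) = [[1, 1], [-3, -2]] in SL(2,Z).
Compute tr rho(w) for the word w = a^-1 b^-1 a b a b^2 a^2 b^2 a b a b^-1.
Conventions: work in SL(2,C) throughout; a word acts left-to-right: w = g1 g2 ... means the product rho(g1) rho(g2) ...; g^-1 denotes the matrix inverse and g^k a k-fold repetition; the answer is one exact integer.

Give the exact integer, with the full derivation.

rho(a^-1) = [[-12, -7], [7, 4]]
... * rho(b^-1) = [[-2, -1], [3, 1]]  ->  [[3, 5], [-2, -3]]
... * rho(a) = [[4, 7], [-7, -12]]  ->  [[-23, -39], [13, 22]]
... * rho(b) = [[1, 1], [-3, -2]]  ->  [[94, 55], [-53, -31]]
... * rho(a) = [[4, 7], [-7, -12]]  ->  [[-9, -2], [5, 1]]
... * rho(b) = [[1, 1], [-3, -2]]  ->  [[-3, -5], [2, 3]]
... * rho(b) = [[1, 1], [-3, -2]]  ->  [[12, 7], [-7, -4]]
... * rho(a) = [[4, 7], [-7, -12]]  ->  [[-1, 0], [0, -1]]
... * rho(a) = [[4, 7], [-7, -12]]  ->  [[-4, -7], [7, 12]]
... * rho(b) = [[1, 1], [-3, -2]]  ->  [[17, 10], [-29, -17]]
... * rho(b) = [[1, 1], [-3, -2]]  ->  [[-13, -3], [22, 5]]
... * rho(a) = [[4, 7], [-7, -12]]  ->  [[-31, -55], [53, 94]]
... * rho(b) = [[1, 1], [-3, -2]]  ->  [[134, 79], [-229, -135]]
... * rho(a) = [[4, 7], [-7, -12]]  ->  [[-17, -10], [29, 17]]
... * rho(b^-1) = [[-2, -1], [3, 1]]  ->  [[4, 7], [-7, -12]]
tr = 4 + -12 = -8

-8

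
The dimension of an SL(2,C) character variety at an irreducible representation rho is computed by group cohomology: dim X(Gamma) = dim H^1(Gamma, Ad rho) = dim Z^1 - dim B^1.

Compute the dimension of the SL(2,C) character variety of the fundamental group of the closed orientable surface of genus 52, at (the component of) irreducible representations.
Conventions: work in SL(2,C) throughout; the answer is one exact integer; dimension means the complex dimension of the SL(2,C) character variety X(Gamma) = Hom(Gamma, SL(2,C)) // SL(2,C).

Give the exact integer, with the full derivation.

The genus-52 surface group: 2g = 104 generators, one relator prod [a_i, b_i].
Before the relator condition, cocycle space has dim 3*104 = 312.
At an irreducible rho, H^2 = coker(d_2) vanishes (Poincare duality: H^2 is dual to H^0 = invariants = 0), so d_2 is surjective onto sl_2 and dim Z^1 = 312 - 3 = 309.
As always at irreducible rho, dim B^1 = 3.
dim H^1 = 309 - 3 = 306 = dim X.

306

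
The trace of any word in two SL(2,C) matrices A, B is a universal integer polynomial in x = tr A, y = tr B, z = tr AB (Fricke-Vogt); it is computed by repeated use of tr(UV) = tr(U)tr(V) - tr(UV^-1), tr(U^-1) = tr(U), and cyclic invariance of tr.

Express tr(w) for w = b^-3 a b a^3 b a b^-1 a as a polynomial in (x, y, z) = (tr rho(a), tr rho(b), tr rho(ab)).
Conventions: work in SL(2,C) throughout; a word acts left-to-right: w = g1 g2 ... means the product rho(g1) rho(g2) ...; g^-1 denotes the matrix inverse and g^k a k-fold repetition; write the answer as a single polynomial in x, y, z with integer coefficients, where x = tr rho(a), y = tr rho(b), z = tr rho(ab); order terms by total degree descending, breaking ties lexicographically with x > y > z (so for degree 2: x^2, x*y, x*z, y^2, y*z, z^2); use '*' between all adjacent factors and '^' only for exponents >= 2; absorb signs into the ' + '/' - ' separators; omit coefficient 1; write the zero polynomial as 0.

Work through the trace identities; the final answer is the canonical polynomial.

tr(b a b a) = tr(b a)*tr(b a) - tr(1) = z^2 - 2
tr(b a b) = tr(b)*tr(a b) - tr(a) = y*z - x
tr(a b a b a) = tr(a)*tr(b a b a) - tr(b a b) = x*z^2 - y*z - x
tr(b a^3 b a) = tr(a)*tr(a b a b a) - tr(a b a b) = x^2*z^2 - x*y*z - x^2 - z^2 + 2
tr(a^2 b) = tr(a)*tr(b a) - tr(b) = x*z - y
tr(a^2) = tr(a)*tr(a) - tr(1) = x^2 - 2
tr(a b^2 a) = tr(b)*tr(a^2 b) - tr(a^2) = x*y*z - x^2 - y^2 + 2
tr(b a^3 b) = tr(a)*tr(a b^2 a) - tr(a b^2) = x^2*y*z - x^3 - x*y^2 - y*z + 3*x
tr(b a^3 b a^2) = tr(a)*tr(b a^3 b a) - tr(b a^3 b) = x^3*z^2 - 2*x^2*y*z + x*y^2 - x*z^2 + y*z - x
tr(a b a^3 b a^2) = tr(a)*tr(b a^3 b a^2) - tr(b a^3 b a) = x^4*z^2 - 2*x^3*y*z + x^2*y^2 - 2*x^2*z^2 + 2*x*y*z + z^2 - 2
tr(b a b a b a) = tr(a b)*tr(a b a b) - tr(a^-1 b^-1) = z^3 - 3*z
tr(b a b a b) = tr(b)*tr(a b a b) - tr(a b a) = y*z^2 - x*z - y
tr(b a b a b a^2) = tr(a)*tr(b a b a b a) - tr(b a b a b) = x*z^3 - y*z^2 - 2*x*z + y
tr(b a b a^3 b a) = tr(a)*tr(b a b a b a^2) - tr(b a b a b a) = x^2*z^3 - x*y*z^2 - 2*x^2*z - z^3 + x*y + 3*z
tr(a b a^2) = tr(a)*tr(a b a) - tr(a b) = x^2*z - x*y - z
tr(a b^2 a b a) = tr(b)*tr(a b a^2 b) - tr(a b a^2) = x*y*z^2 - x^2*z - y^2*z + z
tr(b a b a^3 b) = tr(a)*tr(a b^2 a b a) - tr(a b^2 a b) = x^2*y*z^2 - x^3*z - x*y^2*z - y*z^2 + 2*x*z + y
tr(a b a^3 b a^2 b) = tr(a)*tr(b a b a^3 b a) - tr(b a b a^3 b) = x^3*z^3 - 2*x^2*y*z^2 - x^3*z + x*y^2*z - x*z^3 + x^2*y + y*z^2 + x*z - y
tr(b^-1 a b a^3 b a^2) = tr(a b a^3 b a^2)*tr(b) - tr(a b a^3 b a^2 b) = x^4*y*z^2 - 2*x^3*y^2*z - x^3*z^3 + x^2*y^3 + x^3*z + x*y^2*z + x*z^3 - x^2*y - x*z - y
tr(a b^-2 a b a^3 b a) = tr(b^-1 a b a^3 b a^2)*tr(b) - tr(b^-1 a b a^3 b a^2 b) = x^4*y^2*z^2 - 2*x^3*y^3*z - x^3*y*z^3 - x^4*z^2 + x^2*y^4 + 3*x^3*y*z + x*y^3*z + x*y*z^3 - 2*x^2*y^2 + 2*x^2*z^2 - 3*x*y*z - y^2 - z^2 + 2
tr(b a b^2) = tr(b)*tr(b a b) - tr(b a) = y^2*z - x*y - z
tr(b a^2 b a b) = tr(a)*tr(b a b^2 a) - tr(b a b^2) = x*y*z^2 - x^2*z - y^2*z + z
tr(b a b a^2 b a^2) = tr(a)*tr(b a^2 b a b a) - tr(b a^2 b a b) = x^2*z^3 - 2*x*y*z^2 - x^2*z + y^2*z + x*y - z
tr(a b a^3 b a b a) = tr(a)*tr(b a b a^2 b a^2) - tr(b a b a^2 b a) = x^3*z^3 - 2*x^2*y*z^2 - x^3*z + x*y^2*z - x*z^3 + x^2*y + y*z^2 + x*z - y
tr(b a b a b a b a) = tr(a b)*tr(a b a b a b) - tr(a^-1 b^-1 a^-1 b^-1) = z^4 - 4*z^2 + 2
tr(b a b a b a b) = tr(b)*tr(a b a b a b) - tr(a b a b a) = y*z^3 - x*z^2 - 2*y*z + x
tr(b a b a b a b a^2) = tr(a)*tr(b a b a b a b a) - tr(b a b a b a b) = x*z^4 - y*z^3 - 3*x*z^2 + 2*y*z + x
tr(a b a^3 b a b a b) = tr(a)*tr(b a b a b a b a^2) - tr(b a b a b a b a) = x^2*z^4 - x*y*z^3 - 3*x^2*z^2 - z^4 + 2*x*y*z + x^2 + 4*z^2 - 2
tr(a b a^3 b a b a b^-1) = tr(a b a^3 b a b a)*tr(b) - tr(a b a^3 b a b a b) = x^3*y*z^3 - 2*x^2*y^2*z^2 - x^2*z^4 - x^3*y*z + x*y^3*z + x^2*y^2 + 3*x^2*z^2 + y^2*z^2 + z^4 - x*y*z - x^2 - y^2 - 4*z^2 + 2
tr(a b^-2 a b a^3 b a b) = tr(a b a^3 b a b a b^-1)*tr(b) - tr(a b a^3 b a b a) = x^3*y^2*z^3 - 2*x^2*y^3*z^2 - x^2*y*z^4 - x^3*y^2*z - x^3*z^3 + x*y^4*z + x^2*y^3 + 5*x^2*y*z^2 + y^3*z^2 + y*z^4 + x^3*z - 2*x*y^2*z + x*z^3 - 2*x^2*y - y^3 - 5*y*z^2 - x*z + 3*y
tr(b^-2 a b a^3 b a b^-1 a) = tr(a b^-2 a b a^3 b a)*tr(b) - tr(a b^-2 a b a^3 b a b) = x^4*y^3*z^2 - 2*x^3*y^4*z - 2*x^3*y^2*z^3 - x^4*y*z^2 + x^2*y^5 + 2*x^2*y^3*z^2 + x^2*y*z^4 + 4*x^3*y^2*z + x^3*z^3 + x*y^2*z^3 - 3*x^2*y^3 - 3*x^2*y*z^2 - y^3*z^2 - y*z^4 - x^3*z - x*y^2*z - x*z^3 + 2*x^2*y + 4*y*z^2 + x*z - y
tr(a b a^3 b a b^-1 a) = tr(a^2 b a^3 b a)*tr(b) - tr(a^2 b a^3 b a b) = x^4*y*z^2 - 2*x^3*y^2*z - x^3*z^3 + x^2*y^3 + x^3*z + x*y^2*z + x*z^3 - x^2*y - x*z - y
tr(a b a^3 b a b^-1 a b) = tr(a b a b a^3 b a)*tr(b) - tr(a b a b a^3 b a b) = x^3*y*z^3 - 2*x^2*y^2*z^2 - x^2*z^4 - x^3*y*z + x*y^3*z + x^2*y^2 + 3*x^2*z^2 + y^2*z^2 + z^4 - x*y*z - x^2 - y^2 - 4*z^2 + 2
tr(b^-1 a b a^3 b a b^-1 a) = tr(a b a^3 b a b^-1 a)*tr(b) - tr(a b a^3 b a b^-1 a b) = x^4*y^2*z^2 - 2*x^3*y^3*z - 2*x^3*y*z^3 + x^2*y^4 + 2*x^2*y^2*z^2 + x^2*z^4 + 2*x^3*y*z + x*y*z^3 - 2*x^2*y^2 - 3*x^2*z^2 - y^2*z^2 - z^4 + x^2 + 4*z^2 - 2
tr(b^-3 a b a^3 b a b^-1 a) = tr(b^-2 a b a^3 b a b^-1 a)*tr(b) - tr(b^-2 a b a^3 b a b^-1 a b) = x^4*y^4*z^2 - 2*x^3*y^5*z - 2*x^3*y^3*z^3 - 2*x^4*y^2*z^2 + x^2*y^6 + 2*x^2*y^4*z^2 + x^2*y^2*z^4 + 6*x^3*y^3*z + 3*x^3*y*z^3 + x*y^3*z^3 - 4*x^2*y^4 - 5*x^2*y^2*z^2 - x^2*z^4 - y^4*z^2 - y^2*z^4 - 3*x^3*y*z - x*y^3*z - 2*x*y*z^3 + 4*x^2*y^2 + 3*x^2*z^2 + 5*y^2*z^2 + z^4 + x*y*z - x^2 - y^2 - 4*z^2 + 2

x^4*y^4*z^2 - 2*x^3*y^5*z - 2*x^3*y^3*z^3 - 2*x^4*y^2*z^2 + x^2*y^6 + 2*x^2*y^4*z^2 + x^2*y^2*z^4 + 6*x^3*y^3*z + 3*x^3*y*z^3 + x*y^3*z^3 - 4*x^2*y^4 - 5*x^2*y^2*z^2 - x^2*z^4 - y^4*z^2 - y^2*z^4 - 3*x^3*y*z - x*y^3*z - 2*x*y*z^3 + 4*x^2*y^2 + 3*x^2*z^2 + 5*y^2*z^2 + z^4 + x*y*z - x^2 - y^2 - 4*z^2 + 2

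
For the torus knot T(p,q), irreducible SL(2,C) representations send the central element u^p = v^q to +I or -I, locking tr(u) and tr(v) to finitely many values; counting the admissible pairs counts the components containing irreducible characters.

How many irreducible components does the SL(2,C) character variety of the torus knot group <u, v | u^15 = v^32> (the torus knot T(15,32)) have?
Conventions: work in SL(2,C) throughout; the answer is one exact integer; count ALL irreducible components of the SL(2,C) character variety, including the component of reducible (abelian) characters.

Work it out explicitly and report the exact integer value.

For T(15,32): irreducibility forces the central element u^15 = v^32 to one of +I, -I.
On an irreducible component, tr(u) is locked at 2*cos(pi*alpha/15) for some alpha in 1..14, and tr(v) at 2*cos(pi*beta/32) for some beta in 1..31.
Consistency of u^15 = (-1)^alpha I with v^32 = (-1)^beta I forces alpha = beta (mod 2).
count pairs: odd alpha (7 choices) x odd beta (16), plus even alpha (7) x even beta (15): 7*16 + 7*15 = 217.
Total: 217 irreducible-character components + 1 reducible (abelian) component = 218.

218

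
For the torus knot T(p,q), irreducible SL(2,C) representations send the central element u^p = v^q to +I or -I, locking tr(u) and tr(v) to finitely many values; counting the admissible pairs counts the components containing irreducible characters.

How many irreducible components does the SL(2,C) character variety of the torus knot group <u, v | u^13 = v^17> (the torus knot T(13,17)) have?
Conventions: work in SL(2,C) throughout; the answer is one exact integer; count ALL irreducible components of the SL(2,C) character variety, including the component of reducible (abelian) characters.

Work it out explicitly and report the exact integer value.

97

In the torus knot group T(13,17), u^13 = v^17 is central, so an irreducible representation sends it to +I or -I (Schur).
So on each irreducible component the traces are pinned: tr(u) = 2*cos(pi*alpha/13) with 1 <= alpha <= 12, tr(v) = 2*cos(pi*beta/17) with 1 <= beta <= 16.
u^13 = (-1)^alpha I and v^17 = (-1)^beta I must agree, so alpha and beta have equal parity.
Counting: 6 odd alphas x 8 odd betas + 6 even alphas x 8 even betas = 48 + 48 = 96.
components with irreducible characters: 96; plus the single component of reducible (abelian) characters: total 97.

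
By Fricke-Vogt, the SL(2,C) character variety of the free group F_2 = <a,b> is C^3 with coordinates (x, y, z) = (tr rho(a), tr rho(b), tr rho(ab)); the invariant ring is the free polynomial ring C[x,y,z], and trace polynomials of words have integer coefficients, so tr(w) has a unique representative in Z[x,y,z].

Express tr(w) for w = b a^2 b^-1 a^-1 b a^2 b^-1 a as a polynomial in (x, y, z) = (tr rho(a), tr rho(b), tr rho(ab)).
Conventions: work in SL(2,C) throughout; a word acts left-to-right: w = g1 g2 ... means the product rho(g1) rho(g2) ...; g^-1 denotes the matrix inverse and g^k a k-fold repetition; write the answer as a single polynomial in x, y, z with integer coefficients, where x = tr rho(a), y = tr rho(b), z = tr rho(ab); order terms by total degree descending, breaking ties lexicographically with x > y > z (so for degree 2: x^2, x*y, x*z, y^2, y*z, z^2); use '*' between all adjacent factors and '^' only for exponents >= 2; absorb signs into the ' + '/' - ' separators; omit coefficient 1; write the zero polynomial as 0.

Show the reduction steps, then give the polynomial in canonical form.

trace(b a^2) = trace(a) trace(b a) - trace(b)   [square of a] = x*z - y
trace(a^2 b a) = trace(a) trace(b a^2) - trace(b a)   [square of a] = x^2*z - x*y - z
trace(b a^4) = trace(a) trace(a^2 b a) - trace(a^2 b)   [square of a] = x^3*z - x^2*y - 2*x*z + y
trace(a b a^4) = trace(a) trace(b a^4) - trace(b a^3)   [square of a] = x^4*z - x^3*y - 3*x^2*z + 2*x*y + z
trace(b a b a) = trace(b a) trace(b a) - trace(1)   [split at a repeated b] = z^2 - 2
and trace(b a b) = trace(b) trace(a b) - trace(a)   [square of b] = y*z - x
next, trace(b a b a^2) = trace(a) trace(b a b a) - trace(b a b)   [square of a] = x*z^2 - y*z - x
trace(b a b a^3) = trace(a) trace(b a b a^2) - trace(b a b a)   [square of a] = x^2*z^2 - x*y*z - x^2 - z^2 + 2
trace(a b a^4 b) = trace(a) trace(b a b a^3) - trace(b a b a^2)   [square of a] = x^3*z^2 - x^2*y*z - x^3 - 2*x*z^2 + y*z + 3*x
and trace(a^2 b^-1 a b a^2) = trace(a b a^4) trace(b) - trace(a b a^4 b)   [inverse elimination on b] = x^4*y*z - x^3*y^2 - x^3*z^2 - 2*x^2*y*z + x^3 + 2*x*y^2 + 2*x*z^2 - 3*x
next, trace(a^2) = trace(a) trace(a) - trace(1)   [square of a] = x^2 - 2
trace(b a^2 b) = trace(b) trace(a^2 b) - trace(a^2)   [square of b] = x*y*z - x^2 - y^2 + 2
trace(b a^2 b a^2) = trace(a) trace(b a^2 b a) - trace(b a^2 b)   [square of a] = x^2*z^2 - 2*x*y*z + y^2 - 2
and trace(a b a^3 b a) = trace(a) trace(b a^2 b a^2) - trace(b a^2 b a)   [square of a] = x^3*z^2 - 2*x^2*y*z + x*y^2 - x*z^2 + y*z - x
trace(a b a^3 b a^2) = trace(a) trace(a b a^3 b a) - trace(a b a^3 b)   [square of a] = x^4*z^2 - 2*x^3*y*z + x^2*y^2 - 2*x^2*z^2 + 2*x*y*z + z^2 - 2
trace(b a b a b a) = trace(a b) trace(a b a b) - trace(a^-1 b^-1)   [split at a repeated a] = z^3 - 3*z
trace(b a b a b) = trace(b) trace(a b a b) - trace(a b a)   [square of b] = y*z^2 - x*z - y
trace(b a b a^2 b a) = trace(a) trace(b a b a b a) - trace(b a b a b)   [square of a] = x*z^3 - y*z^2 - 2*x*z + y
trace(b a b a^2 b) = trace(b) trace(a b a^2 b) - trace(a b a^2)   [square of b] = x*y*z^2 - x^2*z - y^2*z + z
and trace(a b a^2 b a b a) = trace(a) trace(b a b a^2 b a) - trace(b a b a^2 b)   [square of a] = x^2*z^3 - 2*x*y*z^2 - x^2*z + y^2*z + x*y - z
and trace(a b a^3 b a^2 b) = trace(a) trace(a b a^2 b a b a) - trace(a b a^2 b a b)   [square of a] = x^3*z^3 - 2*x^2*y*z^2 - x^3*z + x*y^2*z - x*z^3 + x^2*y + y*z^2 + x*z - y
and trace(a b a^2 b^-1 a b a^2) = trace(a b a^3 b a^2) trace(b) - trace(a b a^3 b a^2 b)   [inverse elimination on b] = x^4*y*z^2 - 2*x^3*y^2*z - x^3*z^3 + x^2*y^3 + x^3*z + x*y^2*z + x*z^3 - x^2*y - x*z - y
and trace(b a b a b a b a) = trace(b a b a b a) trace(b a) - trace(a b a b)   [split at a repeated b] = z^4 - 4*z^2 + 2
and trace(b a b a b a b) = trace(b) trace(a b a b a b) - trace(a b a b a)   [square of b] = y*z^3 - x*z^2 - 2*y*z + x
trace(b a b a^2 b a b a) = trace(a) trace(b a b a b a b a) - trace(b a b a b a b)   [square of a] = x*z^4 - y*z^3 - 3*x*z^2 + 2*y*z + x
and trace(b a b a^2 b a b) = trace(b) trace(a b a^2 b a b) - trace(a b a^2 b a)   [square of b] = x*y*z^3 - x^2*z^2 - y^2*z^2 + 2
next, trace(a b a^2 b a b a^2 b) = trace(a) trace(b a b a^2 b a b a) - trace(b a b a^2 b a b)   [square of a] = x^2*z^4 - 2*x*y*z^3 - 2*x^2*z^2 + y^2*z^2 + 2*x*y*z + x^2 - 2
trace(a b a^2 b^-1 a b a^2 b) = trace(a b a^2 b a b a^2) trace(b) - trace(a b a^2 b a b a^2 b)   [inverse elimination on b] = x^3*y*z^3 - 2*x^2*y^2*z^2 - x^2*z^4 - x^3*y*z + x*y^3*z + x*y*z^3 + x^2*y^2 + 2*x^2*z^2 - x*y*z - x^2 - y^2 + 2
trace(b a^2 b^-1 a b a^2 b^-1 a) = trace(a b a^2 b^-1 a b a^2) trace(b) - trace(a b a^2 b^-1 a b a^2 b)   [inverse elimination on b] = x^4*y^2*z^2 - 2*x^3*y^3*z - 2*x^3*y*z^3 + x^2*y^4 + 2*x^2*y^2*z^2 + x^2*z^4 + 2*x^3*y*z - 2*x^2*y^2 - 2*x^2*z^2 + x^2 - 2
next, trace(b a^2 b^-1 a^-1 b a^2 b^-1 a) = trace(b a^2 b^-1 a b a^2 b^-1) trace(a) - trace(b a^2 b^-1 a b a^2 b^-1 a)   [inverse elimination on a] = -x^4*y^2*z^2 + x^5*y*z + 2*x^3*y^3*z + 2*x^3*y*z^3 - x^4*y^2 - x^4*z^2 - x^2*y^4 - 2*x^2*y^2*z^2 - x^2*z^4 - 4*x^3*y*z + x^4 + 4*x^2*y^2 + 4*x^2*z^2 - 4*x^2 + 2

-x^4*y^2*z^2 + x^5*y*z + 2*x^3*y^3*z + 2*x^3*y*z^3 - x^4*y^2 - x^4*z^2 - x^2*y^4 - 2*x^2*y^2*z^2 - x^2*z^4 - 4*x^3*y*z + x^4 + 4*x^2*y^2 + 4*x^2*z^2 - 4*x^2 + 2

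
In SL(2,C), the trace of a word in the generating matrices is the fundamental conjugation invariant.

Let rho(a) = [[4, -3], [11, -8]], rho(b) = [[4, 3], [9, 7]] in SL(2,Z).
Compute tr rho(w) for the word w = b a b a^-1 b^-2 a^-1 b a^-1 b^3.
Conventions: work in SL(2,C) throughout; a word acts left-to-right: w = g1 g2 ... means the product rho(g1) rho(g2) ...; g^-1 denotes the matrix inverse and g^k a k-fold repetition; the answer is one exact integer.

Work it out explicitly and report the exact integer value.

rho(b) = [[4, 3], [9, 7]]
... * rho(a) = [[4, -3], [11, -8]]  ->  [[49, -36], [113, -83]]
... * rho(b) = [[4, 3], [9, 7]]  ->  [[-128, -105], [-295, -242]]
... * rho(a^-1) = [[-8, 3], [-11, 4]]  ->  [[2179, -804], [5022, -1853]]
... * rho(b^-1) = [[7, -3], [-9, 4]]  ->  [[22489, -9753], [51831, -22478]]
... * rho(b^-1) = [[7, -3], [-9, 4]]  ->  [[245200, -106479], [565119, -245405]]
... * rho(a^-1) = [[-8, 3], [-11, 4]]  ->  [[-790331, 309684], [-1821497, 713737]]
... * rho(b) = [[4, 3], [9, 7]]  ->  [[-374168, -203205], [-862355, -468332]]
... * rho(a^-1) = [[-8, 3], [-11, 4]]  ->  [[5228599, -1935324], [12050492, -4460393]]
... * rho(b) = [[4, 3], [9, 7]]  ->  [[3496480, 2138529], [8058431, 4928725]]
... * rho(b) = [[4, 3], [9, 7]]  ->  [[33232681, 25459143], [76592249, 58676368]]
... * rho(b) = [[4, 3], [9, 7]]  ->  [[362063011, 277912044], [834456308, 640511323]]
tr = 362063011 + 640511323 = 1002574334

1002574334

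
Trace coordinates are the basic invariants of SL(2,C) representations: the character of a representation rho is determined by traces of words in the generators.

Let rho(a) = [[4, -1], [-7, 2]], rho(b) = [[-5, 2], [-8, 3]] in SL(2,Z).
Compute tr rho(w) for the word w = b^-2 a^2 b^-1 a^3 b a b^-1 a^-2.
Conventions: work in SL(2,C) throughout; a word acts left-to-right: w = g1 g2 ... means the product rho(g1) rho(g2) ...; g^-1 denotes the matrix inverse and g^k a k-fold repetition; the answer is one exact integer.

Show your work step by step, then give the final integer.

rho(b^-1) = [[3, -2], [8, -5]]
... * rho(b^-1) = [[3, -2], [8, -5]]  ->  [[-7, 4], [-16, 9]]
... * rho(a) = [[4, -1], [-7, 2]]  ->  [[-56, 15], [-127, 34]]
... * rho(a) = [[4, -1], [-7, 2]]  ->  [[-329, 86], [-746, 195]]
... * rho(b^-1) = [[3, -2], [8, -5]]  ->  [[-299, 228], [-678, 517]]
... * rho(a) = [[4, -1], [-7, 2]]  ->  [[-2792, 755], [-6331, 1712]]
... * rho(a) = [[4, -1], [-7, 2]]  ->  [[-16453, 4302], [-37308, 9755]]
... * rho(a) = [[4, -1], [-7, 2]]  ->  [[-95926, 25057], [-217517, 56818]]
... * rho(b) = [[-5, 2], [-8, 3]]  ->  [[279174, -116681], [633041, -264580]]
... * rho(a) = [[4, -1], [-7, 2]]  ->  [[1933463, -512536], [4384224, -1162201]]
... * rho(b^-1) = [[3, -2], [8, -5]]  ->  [[1700101, -1304246], [3855064, -2957443]]
... * rho(a^-1) = [[2, 1], [7, 4]]  ->  [[-5729520, -3516883], [-12991973, -7974708]]
... * rho(a^-1) = [[2, 1], [7, 4]]  ->  [[-36077221, -19797052], [-81806902, -44890805]]
tr = -36077221 + -44890805 = -80968026

-80968026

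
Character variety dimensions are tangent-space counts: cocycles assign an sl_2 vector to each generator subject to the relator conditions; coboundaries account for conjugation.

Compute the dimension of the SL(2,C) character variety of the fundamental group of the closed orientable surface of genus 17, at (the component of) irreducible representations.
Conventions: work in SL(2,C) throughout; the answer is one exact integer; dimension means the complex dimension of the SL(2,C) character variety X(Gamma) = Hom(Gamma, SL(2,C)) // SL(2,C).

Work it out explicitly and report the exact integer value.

Gamma = pi_1(Sigma_17) = < a_1, b_1, ..., a_17, b_17 | prod [a_i, b_i] > has 2g = 34 generators and 1 relator.
Before the relator condition, cocycle space has dim 3*34 = 102.
H^2 = coker(d_2) is dual to H^0 = 0 at irreducible rho (Poincare duality), so d_2 is onto: dim Z^1 = 99.
dim B^1 = 3 (coboundaries, injective at irreducible rho).
dim X = dim H^1 = 99 - 3 = 96.

96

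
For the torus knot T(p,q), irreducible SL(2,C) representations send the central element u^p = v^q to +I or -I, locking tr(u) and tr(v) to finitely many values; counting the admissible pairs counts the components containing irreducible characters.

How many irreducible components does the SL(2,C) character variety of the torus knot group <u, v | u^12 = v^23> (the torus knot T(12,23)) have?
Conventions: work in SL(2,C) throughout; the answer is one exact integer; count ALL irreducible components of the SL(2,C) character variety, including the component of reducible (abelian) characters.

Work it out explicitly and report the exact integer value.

122

Gamma = < u, v | u^12 = v^23 > (torus knot T(12,23)); the central element u^12 = v^23 acts as +I or -I in any irreducible SL(2,C) representation.
This locks tr(u) to 2*cos(pi*alpha/12), alpha in 1..11, and tr(v) to 2*cos(pi*beta/23), beta in 1..22, on each component of irreducible characters.
u^12 = (-1)^alpha I and v^23 = (-1)^beta I must agree, so alpha and beta have equal parity.
count pairs: odd alpha (6 choices) x odd beta (11), plus even alpha (5) x even beta (11): 6*11 + 5*11 = 121.
That is 121 components of irreducible characters, and with the reducible (abelian) component the total is 122.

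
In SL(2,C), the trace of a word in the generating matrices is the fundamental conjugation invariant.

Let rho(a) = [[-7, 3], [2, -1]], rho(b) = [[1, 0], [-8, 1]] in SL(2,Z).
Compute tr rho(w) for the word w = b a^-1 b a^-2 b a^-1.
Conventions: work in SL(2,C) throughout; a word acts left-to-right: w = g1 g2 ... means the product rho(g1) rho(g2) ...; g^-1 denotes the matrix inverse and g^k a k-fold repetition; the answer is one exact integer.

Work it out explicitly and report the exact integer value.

rho(b) = [[1, 0], [-8, 1]]
... * rho(a^-1) = [[-1, -3], [-2, -7]]  ->  [[-1, -3], [6, 17]]
... * rho(b) = [[1, 0], [-8, 1]]  ->  [[23, -3], [-130, 17]]
... * rho(a^-1) = [[-1, -3], [-2, -7]]  ->  [[-17, -48], [96, 271]]
... * rho(a^-1) = [[-1, -3], [-2, -7]]  ->  [[113, 387], [-638, -2185]]
... * rho(b) = [[1, 0], [-8, 1]]  ->  [[-2983, 387], [16842, -2185]]
... * rho(a^-1) = [[-1, -3], [-2, -7]]  ->  [[2209, 6240], [-12472, -35231]]
tr = 2209 + -35231 = -33022

-33022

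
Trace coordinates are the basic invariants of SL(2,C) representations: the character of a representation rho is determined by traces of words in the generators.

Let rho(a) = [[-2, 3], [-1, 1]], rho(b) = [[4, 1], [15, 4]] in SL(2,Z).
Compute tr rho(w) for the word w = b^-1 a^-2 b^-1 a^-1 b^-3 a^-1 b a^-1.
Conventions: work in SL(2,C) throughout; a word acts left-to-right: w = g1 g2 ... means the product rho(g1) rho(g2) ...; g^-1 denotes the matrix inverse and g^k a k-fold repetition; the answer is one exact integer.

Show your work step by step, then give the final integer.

rho(b^-1) = [[4, -1], [-15, 4]]
... * rho(a^-1) = [[1, -3], [1, -2]]  ->  [[3, -10], [-11, 37]]
... * rho(a^-1) = [[1, -3], [1, -2]]  ->  [[-7, 11], [26, -41]]
... * rho(b^-1) = [[4, -1], [-15, 4]]  ->  [[-193, 51], [719, -190]]
... * rho(a^-1) = [[1, -3], [1, -2]]  ->  [[-142, 477], [529, -1777]]
... * rho(b^-1) = [[4, -1], [-15, 4]]  ->  [[-7723, 2050], [28771, -7637]]
... * rho(b^-1) = [[4, -1], [-15, 4]]  ->  [[-61642, 15923], [229639, -59319]]
... * rho(b^-1) = [[4, -1], [-15, 4]]  ->  [[-485413, 125334], [1808341, -466915]]
... * rho(a^-1) = [[1, -3], [1, -2]]  ->  [[-360079, 1205571], [1341426, -4491193]]
... * rho(b) = [[4, 1], [15, 4]]  ->  [[16643249, 4462205], [-62002191, -16623346]]
... * rho(a^-1) = [[1, -3], [1, -2]]  ->  [[21105454, -58854157], [-78625537, 219253265]]
tr = 21105454 + 219253265 = 240358719

240358719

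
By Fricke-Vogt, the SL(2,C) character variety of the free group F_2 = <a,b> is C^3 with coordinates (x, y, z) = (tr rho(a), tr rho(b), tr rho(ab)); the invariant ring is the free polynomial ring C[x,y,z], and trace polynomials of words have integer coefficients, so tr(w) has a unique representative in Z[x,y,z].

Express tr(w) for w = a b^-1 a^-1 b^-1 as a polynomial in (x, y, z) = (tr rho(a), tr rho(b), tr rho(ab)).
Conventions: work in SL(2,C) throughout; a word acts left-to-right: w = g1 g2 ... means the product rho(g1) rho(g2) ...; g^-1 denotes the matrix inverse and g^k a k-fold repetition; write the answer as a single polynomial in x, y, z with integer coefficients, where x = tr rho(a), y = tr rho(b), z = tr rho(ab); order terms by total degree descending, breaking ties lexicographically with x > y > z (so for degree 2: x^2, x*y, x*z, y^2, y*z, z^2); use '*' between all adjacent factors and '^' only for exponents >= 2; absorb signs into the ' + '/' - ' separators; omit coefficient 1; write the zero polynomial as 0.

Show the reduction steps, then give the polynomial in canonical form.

reduce: trace(a b^-1) = trace(a)*trace(b) - trace(a b)  (eliminate b^-1) = x*y - z
reduce: trace(b^-1 a b^-1) = trace(a b^-1)*trace(b) - trace(a)  (eliminate b^-1) = x*y^2 - y*z - x
so trace(a^2) = trace(a)*trace(a) - trace(1)  (reduce the a square) = x^2 - 2
reduce: trace(a^2 b) = trace(a)*trace(b a) - trace(b)  (reduce the a square) = x*z - y
trace(a b^-1 a) = trace(a^2)*trace(b) - trace(a^2 b)  (eliminate b^-1) = x^2*y - x*z - y
reduce: trace(a b a b) = trace(b a)*trace(b a) - trace(1)  (split on b) = z^2 - 2
trace(a b^-1 a b) = trace(a b a)*trace(b) - trace(a b a b)  (eliminate b^-1) = x*y*z - y^2 - z^2 + 2
so trace(b^-1 a b^-1 a) = trace(a b^-1 a)*trace(b) - trace(a b^-1 a b)  (eliminate b^-1) = x^2*y^2 - 2*x*y*z + z^2 - 2
trace(a b^-1 a^-1 b^-1) = trace(b^-1 a b^-1)*trace(a) - trace(b^-1 a b^-1 a)  (eliminate a^-1) = x*y*z - x^2 - z^2 + 2

x*y*z - x^2 - z^2 + 2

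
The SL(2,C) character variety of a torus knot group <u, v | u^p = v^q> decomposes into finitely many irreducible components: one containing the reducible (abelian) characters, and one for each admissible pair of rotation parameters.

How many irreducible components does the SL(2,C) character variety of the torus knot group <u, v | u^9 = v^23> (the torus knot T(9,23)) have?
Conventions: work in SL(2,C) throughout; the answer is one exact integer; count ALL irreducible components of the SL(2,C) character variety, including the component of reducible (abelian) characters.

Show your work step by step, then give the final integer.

In the torus knot group T(9,23), u^9 = v^23 is central, so an irreducible representation sends it to +I or -I (Schur).
On an irreducible component, tr(u) is locked at 2*cos(pi*alpha/9) for some alpha in 1..8, and tr(v) at 2*cos(pi*beta/23) for some beta in 1..22.
The two central values (-1)^alpha I and (-1)^beta I must be the same matrix, so alpha and beta share a parity.
count pairs: odd alpha (4 choices) x odd beta (11), plus even alpha (4) x even beta (11): 4*11 + 4*11 = 88.
That is 88 components of irreducible characters, and with the reducible (abelian) component the total is 89.

89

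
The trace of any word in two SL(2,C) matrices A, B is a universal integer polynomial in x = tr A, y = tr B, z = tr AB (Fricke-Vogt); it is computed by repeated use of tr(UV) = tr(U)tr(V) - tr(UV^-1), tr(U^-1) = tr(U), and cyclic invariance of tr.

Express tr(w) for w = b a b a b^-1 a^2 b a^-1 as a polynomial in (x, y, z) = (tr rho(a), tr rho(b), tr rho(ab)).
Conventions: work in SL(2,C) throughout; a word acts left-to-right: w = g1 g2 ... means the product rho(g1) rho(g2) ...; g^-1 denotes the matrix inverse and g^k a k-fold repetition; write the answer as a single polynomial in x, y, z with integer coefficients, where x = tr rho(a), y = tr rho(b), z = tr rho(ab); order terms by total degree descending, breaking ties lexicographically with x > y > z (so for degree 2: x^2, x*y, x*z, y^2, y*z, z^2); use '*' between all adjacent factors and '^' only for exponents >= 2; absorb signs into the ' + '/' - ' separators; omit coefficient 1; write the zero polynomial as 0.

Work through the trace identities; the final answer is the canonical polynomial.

tr(b a b a) = tr(b a) * tr(b a) - tr(1)   [split at repeated b] = z^2 - 2
tr(b a b) = tr(b) * tr(a b) - tr(a) = y*z - x
tr(a b a^2 b) = tr(a) * tr(b a b a) - tr(b a b) = x*z^2 - y*z - x
tr(a b a) = tr(a) * tr(b a) - tr(b) = x*z - y
tr(a b a^2) = tr(a) * tr(a b a) - tr(a b) = x^2*z - x*y - z
tr(a b^2 a b a) = tr(b) * tr(a b a^2 b) - tr(a b a^2) = x*y*z^2 - x^2*z - y^2*z + z
tr(a b^2 a b) = tr(b) * tr(a b a b) - tr(a b a) = y*z^2 - x*z - y
tr(a^2 b^2 a b a) = tr(a) * tr(a b^2 a b a) - tr(a b^2 a b) = x^2*y*z^2 - x^3*z - x*y^2*z - y*z^2 + 2*x*z + y
tr(b a b a b a) = tr(a b a b) * tr(a b) - tr(b a)   [split at repeated a] = z^3 - 3*z
tr(a b a b a^2 b) = tr(a) * tr(b a b a b a) - tr(b a b a b) = x*z^3 - y*z^2 - 2*x*z + y
tr(a b a b a^2) = tr(a) * tr(a b a b a) - tr(a b a b) = x^2*z^2 - x*y*z - x^2 - z^2 + 2
tr(a^2 b^2 a b a b) = tr(b) * tr(a b a b a^2 b) - tr(a b a b a^2) = x*y*z^3 - x^2*z^2 - y^2*z^2 - x*y*z + x^2 + y^2 + z^2 - 2
tr(b a b a b^-1 a^2 b) = tr(a^2 b^2 a b a) * tr(b) - tr(a^2 b^2 a b a b) = x^2*y^2*z^2 - x^3*y*z - x*y^3*z - x*y*z^3 + x^2*z^2 + 3*x*y*z - x^2 - z^2 + 2
tr(a^2 b a b a b a) = tr(a) * tr(b a b a b a^2) - tr(b a b a b a) = x^2*z^3 - x*y*z^2 - 2*x^2*z - z^3 + x*y + 3*z
tr(b a b a b a b a) = tr(a b a b a b) * tr(a b) - tr(b a b a)   [split at repeated a] = z^4 - 4*z^2 + 2
tr(b a b a b a b) = tr(b) * tr(a b a b a b) - tr(a b a b a) = y*z^3 - x*z^2 - 2*y*z + x
tr(a^2 b a b a b a b) = tr(a) * tr(b a b a b a b a) - tr(b a b a b a b) = x*z^4 - y*z^3 - 3*x*z^2 + 2*y*z + x
tr(b a b a b^-1 a^2 b a) = tr(a^2 b a b a b a) * tr(b) - tr(a^2 b a b a b a b) = x^2*y*z^3 - x*y^2*z^2 - x*z^4 - 2*x^2*y*z + x*y^2 + 3*x*z^2 + y*z - x
tr(b a b a b^-1 a^2 b a^-1) = tr(b a b a b^-1 a^2 b) * tr(a) - tr(b a b a b^-1 a^2 b a) = x^3*y^2*z^2 - x^4*y*z - x^2*y^3*z - 2*x^2*y*z^3 + x^3*z^2 + x*y^2*z^2 + x*z^4 + 5*x^2*y*z - x^3 - x*y^2 - 4*x*z^2 - y*z + 3*x

x^3*y^2*z^2 - x^4*y*z - x^2*y^3*z - 2*x^2*y*z^3 + x^3*z^2 + x*y^2*z^2 + x*z^4 + 5*x^2*y*z - x^3 - x*y^2 - 4*x*z^2 - y*z + 3*x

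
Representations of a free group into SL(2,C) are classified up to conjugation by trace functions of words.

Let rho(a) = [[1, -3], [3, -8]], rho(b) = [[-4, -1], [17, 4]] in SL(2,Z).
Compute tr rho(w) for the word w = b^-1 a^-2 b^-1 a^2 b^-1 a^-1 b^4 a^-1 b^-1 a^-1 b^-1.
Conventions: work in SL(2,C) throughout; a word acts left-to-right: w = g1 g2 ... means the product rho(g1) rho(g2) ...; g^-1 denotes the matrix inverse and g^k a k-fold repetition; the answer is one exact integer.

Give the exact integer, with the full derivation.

rho(b^-1) = [[4, 1], [-17, -4]]
... * rho(a^-1) = [[-8, 3], [-3, 1]]  ->  [[-35, 13], [148, -55]]
... * rho(a^-1) = [[-8, 3], [-3, 1]]  ->  [[241, -92], [-1019, 389]]
... * rho(b^-1) = [[4, 1], [-17, -4]]  ->  [[2528, 609], [-10689, -2575]]
... * rho(a) = [[1, -3], [3, -8]]  ->  [[4355, -12456], [-18414, 52667]]
... * rho(a) = [[1, -3], [3, -8]]  ->  [[-33013, 86583], [139587, -366094]]
... * rho(b^-1) = [[4, 1], [-17, -4]]  ->  [[-1603963, -379345], [6781946, 1603963]]
... * rho(a^-1) = [[-8, 3], [-3, 1]]  ->  [[13969739, -5191234], [-59067457, 21949801]]
... * rho(b) = [[-4, -1], [17, 4]]  ->  [[-144129934, -34734675], [609416445, 146866661]]
... * rho(b) = [[-4, -1], [17, 4]]  ->  [[-13969739, 5191234], [59067457, -21949801]]
... * rho(b) = [[-4, -1], [17, 4]]  ->  [[144129934, 34734675], [-609416445, -146866661]]
... * rho(b) = [[-4, -1], [17, 4]]  ->  [[13969739, -5191234], [-59067457, 21949801]]
... * rho(a^-1) = [[-8, 3], [-3, 1]]  ->  [[-96184210, 36717983], [406690253, -155252570]]
... * rho(b^-1) = [[4, 1], [-17, -4]]  ->  [[-1008942551, -243056142], [4266054702, 1027700533]]
... * rho(a^-1) = [[-8, 3], [-3, 1]]  ->  [[8800708834, -3269883795], [-37211539215, 13825864639]]
... * rho(b^-1) = [[4, 1], [-17, -4]]  ->  [[90790859851, 21880244014], [-383885855723, -92514997771]]
tr = 90790859851 + -92514997771 = -1724137920

-1724137920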